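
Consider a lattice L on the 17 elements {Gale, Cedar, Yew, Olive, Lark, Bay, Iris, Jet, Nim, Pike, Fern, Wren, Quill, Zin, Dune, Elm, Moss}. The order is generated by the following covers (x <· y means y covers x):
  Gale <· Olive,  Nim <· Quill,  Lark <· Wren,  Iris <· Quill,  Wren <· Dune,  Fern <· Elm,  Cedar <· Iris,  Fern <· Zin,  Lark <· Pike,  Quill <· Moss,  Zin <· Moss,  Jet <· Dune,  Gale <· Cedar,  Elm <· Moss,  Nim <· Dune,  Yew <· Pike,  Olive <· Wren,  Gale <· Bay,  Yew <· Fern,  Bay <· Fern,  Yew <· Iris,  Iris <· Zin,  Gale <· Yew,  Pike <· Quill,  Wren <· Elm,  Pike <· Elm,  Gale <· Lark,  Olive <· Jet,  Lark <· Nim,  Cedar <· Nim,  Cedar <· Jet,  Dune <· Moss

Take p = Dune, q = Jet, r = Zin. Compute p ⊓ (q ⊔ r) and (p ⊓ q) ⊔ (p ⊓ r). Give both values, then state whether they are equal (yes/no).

Dune; Jet; no

q ⊔ r = Moss, so p ⊓ (q ⊔ r) = Dune ⊓ Moss = Dune.
p ⊓ q = Jet and p ⊓ r = Cedar, so (p ⊓ q) ⊔ (p ⊓ r) = Jet ⊔ Cedar = Jet.
Equal: no.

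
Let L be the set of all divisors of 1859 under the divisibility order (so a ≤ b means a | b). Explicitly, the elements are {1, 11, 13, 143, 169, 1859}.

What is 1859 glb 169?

169

In the divisibility order, the meet is the greatest common divisor: gcd(1859, 169) = 169.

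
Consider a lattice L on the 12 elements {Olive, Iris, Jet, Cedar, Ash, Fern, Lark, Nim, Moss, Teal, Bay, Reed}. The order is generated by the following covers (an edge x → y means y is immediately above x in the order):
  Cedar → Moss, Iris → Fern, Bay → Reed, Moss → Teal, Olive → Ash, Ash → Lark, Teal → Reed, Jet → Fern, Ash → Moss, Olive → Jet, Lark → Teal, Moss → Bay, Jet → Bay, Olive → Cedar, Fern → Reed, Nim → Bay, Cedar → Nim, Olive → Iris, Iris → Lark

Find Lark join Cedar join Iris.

Common upper bounds of {Lark, Cedar, Iris}: Reed, Teal.
The least among these is Teal.

Teal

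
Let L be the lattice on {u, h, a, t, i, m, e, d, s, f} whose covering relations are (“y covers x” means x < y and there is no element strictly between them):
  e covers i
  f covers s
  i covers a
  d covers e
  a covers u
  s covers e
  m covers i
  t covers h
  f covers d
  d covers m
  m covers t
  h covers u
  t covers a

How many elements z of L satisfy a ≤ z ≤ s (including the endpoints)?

The interval [a, s] = {a, e, i, s}, which has 4 elements.

4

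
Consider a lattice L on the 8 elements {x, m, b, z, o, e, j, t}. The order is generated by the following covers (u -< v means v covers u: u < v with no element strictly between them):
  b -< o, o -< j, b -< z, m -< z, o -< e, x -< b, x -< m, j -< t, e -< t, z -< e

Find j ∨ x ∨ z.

Common upper bounds of {j, x, z}: t.
The least among these is t.

t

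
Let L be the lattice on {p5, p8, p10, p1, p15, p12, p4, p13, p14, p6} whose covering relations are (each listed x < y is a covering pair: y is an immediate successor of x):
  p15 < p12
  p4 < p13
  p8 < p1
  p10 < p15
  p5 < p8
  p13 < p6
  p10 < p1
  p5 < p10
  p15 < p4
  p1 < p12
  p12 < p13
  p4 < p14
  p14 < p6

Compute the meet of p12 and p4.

Common lower bounds of {p12, p4}: p10, p15, p5.
The greatest among these is p15.

p15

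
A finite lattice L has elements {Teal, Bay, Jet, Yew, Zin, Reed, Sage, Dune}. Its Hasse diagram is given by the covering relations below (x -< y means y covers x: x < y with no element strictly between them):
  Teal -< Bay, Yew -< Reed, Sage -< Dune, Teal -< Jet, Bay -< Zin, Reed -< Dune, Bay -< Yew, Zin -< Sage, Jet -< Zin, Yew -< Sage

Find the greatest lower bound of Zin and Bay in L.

Bay

Common lower bounds of {Zin, Bay}: Bay, Teal.
The greatest among these is Bay.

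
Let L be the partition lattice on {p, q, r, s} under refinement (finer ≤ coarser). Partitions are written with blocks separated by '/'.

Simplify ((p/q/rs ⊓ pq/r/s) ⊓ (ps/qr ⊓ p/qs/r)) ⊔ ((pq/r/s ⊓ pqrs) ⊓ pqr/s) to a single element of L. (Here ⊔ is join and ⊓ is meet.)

p/q/rs ∧ pq/r/s = p/q/r/s
ps/qr ∧ p/qs/r = p/q/r/s
p/q/r/s ∧ p/q/r/s = p/q/r/s
pq/r/s ∧ pqrs = pq/r/s
pq/r/s ∧ pqr/s = pq/r/s
p/q/r/s ∨ pq/r/s = pq/r/s

pq/r/s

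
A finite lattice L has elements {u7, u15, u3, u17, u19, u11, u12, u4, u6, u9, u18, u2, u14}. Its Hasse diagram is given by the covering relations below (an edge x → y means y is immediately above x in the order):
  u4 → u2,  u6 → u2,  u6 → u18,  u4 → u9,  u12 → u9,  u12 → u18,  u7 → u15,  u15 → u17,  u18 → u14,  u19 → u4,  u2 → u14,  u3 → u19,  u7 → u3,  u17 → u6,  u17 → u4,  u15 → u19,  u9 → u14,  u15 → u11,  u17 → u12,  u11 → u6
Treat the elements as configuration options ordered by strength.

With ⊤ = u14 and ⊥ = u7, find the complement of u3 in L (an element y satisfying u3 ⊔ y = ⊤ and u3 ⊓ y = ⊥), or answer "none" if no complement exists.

Need y with u3 ∨ y = u14 and u3 ∧ y = u7.
Checking each element gives: u18.

u18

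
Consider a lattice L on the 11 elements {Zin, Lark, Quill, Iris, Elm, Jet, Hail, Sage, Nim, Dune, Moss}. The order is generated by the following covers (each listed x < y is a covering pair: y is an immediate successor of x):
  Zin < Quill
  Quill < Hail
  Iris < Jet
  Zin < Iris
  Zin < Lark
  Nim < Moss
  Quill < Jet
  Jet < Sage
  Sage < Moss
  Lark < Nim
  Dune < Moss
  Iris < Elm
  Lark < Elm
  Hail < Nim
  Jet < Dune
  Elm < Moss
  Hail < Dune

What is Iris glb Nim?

Common lower bounds of {Iris, Nim}: Zin.
The greatest among these is Zin.

Zin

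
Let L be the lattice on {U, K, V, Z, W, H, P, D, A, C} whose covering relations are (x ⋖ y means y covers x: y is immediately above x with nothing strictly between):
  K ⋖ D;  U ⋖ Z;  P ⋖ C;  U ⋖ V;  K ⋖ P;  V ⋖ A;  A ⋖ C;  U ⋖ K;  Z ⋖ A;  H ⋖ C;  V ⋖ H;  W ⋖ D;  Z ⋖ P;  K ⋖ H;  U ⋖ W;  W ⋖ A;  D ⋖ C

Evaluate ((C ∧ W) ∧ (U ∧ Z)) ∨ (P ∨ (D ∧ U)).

P

C ∧ W = W
U ∧ Z = U
W ∧ U = U
D ∧ U = U
P ∨ U = P
U ∨ P = P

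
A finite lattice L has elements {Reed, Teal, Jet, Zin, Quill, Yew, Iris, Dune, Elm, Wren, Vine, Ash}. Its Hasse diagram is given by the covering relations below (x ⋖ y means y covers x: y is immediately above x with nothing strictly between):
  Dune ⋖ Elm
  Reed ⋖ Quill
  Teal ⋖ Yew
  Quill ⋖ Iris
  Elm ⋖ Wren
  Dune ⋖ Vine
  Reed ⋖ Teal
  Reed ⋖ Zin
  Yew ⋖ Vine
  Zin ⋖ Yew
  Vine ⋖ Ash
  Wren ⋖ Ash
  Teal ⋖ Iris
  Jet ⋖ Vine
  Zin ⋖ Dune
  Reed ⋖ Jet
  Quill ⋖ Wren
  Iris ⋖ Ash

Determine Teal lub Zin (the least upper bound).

Yew

Common upper bounds of {Teal, Zin}: Ash, Vine, Yew.
The least among these is Yew.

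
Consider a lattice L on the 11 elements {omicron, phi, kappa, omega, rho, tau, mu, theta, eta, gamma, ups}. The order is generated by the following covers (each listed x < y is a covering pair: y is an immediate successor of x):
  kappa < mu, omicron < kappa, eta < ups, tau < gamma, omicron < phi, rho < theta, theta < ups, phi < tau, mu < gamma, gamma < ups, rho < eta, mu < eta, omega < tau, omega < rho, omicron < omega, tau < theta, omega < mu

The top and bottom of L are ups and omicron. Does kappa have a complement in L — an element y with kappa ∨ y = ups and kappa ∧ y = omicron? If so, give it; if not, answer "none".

theta

Need y with kappa ∨ y = ups and kappa ∧ y = omicron.
Checking each element gives: theta.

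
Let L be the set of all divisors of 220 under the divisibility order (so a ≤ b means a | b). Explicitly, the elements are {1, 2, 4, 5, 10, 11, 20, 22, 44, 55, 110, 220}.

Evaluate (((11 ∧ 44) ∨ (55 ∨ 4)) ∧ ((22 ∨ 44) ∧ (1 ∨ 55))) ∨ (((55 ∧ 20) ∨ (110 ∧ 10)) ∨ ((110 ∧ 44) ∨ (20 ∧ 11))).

110

11 ∧ 44 = 11
55 ∨ 4 = 220
11 ∨ 220 = 220
22 ∨ 44 = 44
1 ∨ 55 = 55
44 ∧ 55 = 11
220 ∧ 11 = 11
55 ∧ 20 = 5
110 ∧ 10 = 10
5 ∨ 10 = 10
110 ∧ 44 = 22
20 ∧ 11 = 1
22 ∨ 1 = 22
10 ∨ 22 = 110
11 ∨ 110 = 110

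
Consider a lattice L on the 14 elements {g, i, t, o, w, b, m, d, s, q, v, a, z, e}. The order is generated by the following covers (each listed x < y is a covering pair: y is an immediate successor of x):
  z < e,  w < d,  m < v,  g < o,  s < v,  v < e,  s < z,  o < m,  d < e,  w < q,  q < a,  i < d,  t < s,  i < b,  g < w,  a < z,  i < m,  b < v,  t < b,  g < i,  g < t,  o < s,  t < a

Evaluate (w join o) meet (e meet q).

q

w ∨ o = z
e ∧ q = q
z ∧ q = q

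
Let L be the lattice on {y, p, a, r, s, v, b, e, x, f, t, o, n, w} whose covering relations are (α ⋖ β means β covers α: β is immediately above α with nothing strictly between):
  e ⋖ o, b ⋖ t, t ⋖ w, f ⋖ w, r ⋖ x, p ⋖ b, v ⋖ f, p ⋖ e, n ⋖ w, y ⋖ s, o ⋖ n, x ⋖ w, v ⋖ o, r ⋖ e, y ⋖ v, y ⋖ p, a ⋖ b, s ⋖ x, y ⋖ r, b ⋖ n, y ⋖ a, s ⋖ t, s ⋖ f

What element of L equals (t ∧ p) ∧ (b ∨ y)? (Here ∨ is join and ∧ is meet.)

t ∧ p = p
b ∨ y = b
p ∧ b = p

p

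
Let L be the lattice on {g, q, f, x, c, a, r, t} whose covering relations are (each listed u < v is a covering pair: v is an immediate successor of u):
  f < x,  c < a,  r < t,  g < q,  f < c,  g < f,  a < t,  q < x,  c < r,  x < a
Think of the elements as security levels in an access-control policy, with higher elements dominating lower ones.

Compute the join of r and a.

Common upper bounds of {r, a}: t.
The least among these is t.

t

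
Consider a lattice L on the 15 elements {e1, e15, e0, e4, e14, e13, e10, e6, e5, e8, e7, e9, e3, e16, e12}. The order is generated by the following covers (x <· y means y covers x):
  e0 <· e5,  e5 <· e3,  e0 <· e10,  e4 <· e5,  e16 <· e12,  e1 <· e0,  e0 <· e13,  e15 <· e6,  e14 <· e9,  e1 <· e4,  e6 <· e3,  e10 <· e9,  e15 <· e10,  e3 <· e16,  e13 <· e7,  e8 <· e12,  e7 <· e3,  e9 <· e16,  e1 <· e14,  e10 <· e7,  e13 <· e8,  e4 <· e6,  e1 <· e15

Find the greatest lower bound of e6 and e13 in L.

e1

Common lower bounds of {e6, e13}: e1.
The greatest among these is e1.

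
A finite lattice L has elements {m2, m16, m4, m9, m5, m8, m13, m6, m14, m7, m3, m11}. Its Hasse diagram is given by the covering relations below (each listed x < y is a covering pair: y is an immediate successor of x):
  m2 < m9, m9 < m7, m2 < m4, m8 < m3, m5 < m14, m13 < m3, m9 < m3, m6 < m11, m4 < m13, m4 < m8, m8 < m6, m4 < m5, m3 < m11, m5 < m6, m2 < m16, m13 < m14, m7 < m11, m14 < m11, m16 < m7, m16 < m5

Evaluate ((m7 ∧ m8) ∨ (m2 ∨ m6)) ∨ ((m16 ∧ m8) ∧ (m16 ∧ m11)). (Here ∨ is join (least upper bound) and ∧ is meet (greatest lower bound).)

m7 ∧ m8 = m2
m2 ∨ m6 = m6
m2 ∨ m6 = m6
m16 ∧ m8 = m2
m16 ∧ m11 = m16
m2 ∧ m16 = m2
m6 ∨ m2 = m6

m6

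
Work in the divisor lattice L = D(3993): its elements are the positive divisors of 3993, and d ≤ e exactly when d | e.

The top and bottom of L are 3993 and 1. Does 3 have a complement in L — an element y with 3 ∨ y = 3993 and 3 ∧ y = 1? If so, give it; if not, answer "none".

1331

Need y with 3 ∨ y = 3993 and 3 ∧ y = 1.
Checking each element gives: 1331.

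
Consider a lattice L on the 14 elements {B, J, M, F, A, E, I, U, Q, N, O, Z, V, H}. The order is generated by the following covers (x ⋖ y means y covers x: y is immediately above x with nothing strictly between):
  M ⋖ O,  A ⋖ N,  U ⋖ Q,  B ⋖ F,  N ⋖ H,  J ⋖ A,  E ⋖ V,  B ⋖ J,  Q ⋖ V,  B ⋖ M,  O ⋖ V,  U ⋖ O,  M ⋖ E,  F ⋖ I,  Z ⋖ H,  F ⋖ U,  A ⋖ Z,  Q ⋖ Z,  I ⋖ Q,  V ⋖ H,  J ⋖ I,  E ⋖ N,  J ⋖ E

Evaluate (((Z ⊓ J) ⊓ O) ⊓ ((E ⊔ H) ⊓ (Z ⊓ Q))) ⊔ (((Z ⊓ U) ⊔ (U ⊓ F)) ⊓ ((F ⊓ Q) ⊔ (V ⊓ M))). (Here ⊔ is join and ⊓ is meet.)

Z ∧ J = J
J ∧ O = B
E ∨ H = H
Z ∧ Q = Q
H ∧ Q = Q
B ∧ Q = B
Z ∧ U = U
U ∧ F = F
U ∨ F = U
F ∧ Q = F
V ∧ M = M
F ∨ M = O
U ∧ O = U
B ∨ U = U

U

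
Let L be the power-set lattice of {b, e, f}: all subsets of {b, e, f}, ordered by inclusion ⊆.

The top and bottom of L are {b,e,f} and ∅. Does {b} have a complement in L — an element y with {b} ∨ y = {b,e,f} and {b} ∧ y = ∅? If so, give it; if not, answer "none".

Need y with {b} ∨ y = {b,e,f} and {b} ∧ y = ∅.
Checking each element gives: {e,f}.

{e,f}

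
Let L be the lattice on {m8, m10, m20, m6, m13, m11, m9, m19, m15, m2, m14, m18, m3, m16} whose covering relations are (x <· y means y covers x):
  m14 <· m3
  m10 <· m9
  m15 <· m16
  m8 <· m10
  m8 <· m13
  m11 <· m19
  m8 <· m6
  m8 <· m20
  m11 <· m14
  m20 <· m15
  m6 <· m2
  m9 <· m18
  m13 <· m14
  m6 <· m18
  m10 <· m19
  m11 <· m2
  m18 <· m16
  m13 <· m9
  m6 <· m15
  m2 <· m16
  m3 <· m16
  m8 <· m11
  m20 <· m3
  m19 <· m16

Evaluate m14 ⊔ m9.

m16

m14 ∨ m9 = m16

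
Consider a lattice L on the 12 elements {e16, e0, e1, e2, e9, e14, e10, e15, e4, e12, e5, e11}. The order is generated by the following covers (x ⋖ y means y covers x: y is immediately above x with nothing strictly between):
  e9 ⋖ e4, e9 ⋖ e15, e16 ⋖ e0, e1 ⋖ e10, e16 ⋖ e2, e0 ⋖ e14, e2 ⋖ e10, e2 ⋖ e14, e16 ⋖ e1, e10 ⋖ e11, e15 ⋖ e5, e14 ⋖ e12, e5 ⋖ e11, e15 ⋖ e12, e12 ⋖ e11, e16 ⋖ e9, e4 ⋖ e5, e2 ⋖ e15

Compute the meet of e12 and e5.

Common lower bounds of {e12, e5}: e15, e16, e2, e9.
The greatest among these is e15.

e15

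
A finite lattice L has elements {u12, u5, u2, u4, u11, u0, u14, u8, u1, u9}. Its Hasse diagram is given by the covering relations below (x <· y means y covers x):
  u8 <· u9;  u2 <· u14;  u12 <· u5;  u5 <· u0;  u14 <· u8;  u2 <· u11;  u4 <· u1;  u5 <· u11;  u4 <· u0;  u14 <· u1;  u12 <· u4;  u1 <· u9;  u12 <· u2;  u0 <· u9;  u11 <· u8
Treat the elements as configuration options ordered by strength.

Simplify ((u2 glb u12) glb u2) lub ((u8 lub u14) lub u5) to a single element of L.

u2 ∧ u12 = u12
u12 ∧ u2 = u12
u8 ∨ u14 = u8
u8 ∨ u5 = u8
u12 ∨ u8 = u8

u8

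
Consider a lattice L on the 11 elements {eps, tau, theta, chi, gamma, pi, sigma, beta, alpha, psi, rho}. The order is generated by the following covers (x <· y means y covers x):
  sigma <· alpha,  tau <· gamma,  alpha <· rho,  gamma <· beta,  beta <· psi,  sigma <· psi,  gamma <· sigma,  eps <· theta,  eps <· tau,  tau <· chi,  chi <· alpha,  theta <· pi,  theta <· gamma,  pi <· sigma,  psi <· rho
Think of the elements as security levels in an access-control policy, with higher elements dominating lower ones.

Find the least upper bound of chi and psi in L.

Common upper bounds of {chi, psi}: rho.
The least among these is rho.

rho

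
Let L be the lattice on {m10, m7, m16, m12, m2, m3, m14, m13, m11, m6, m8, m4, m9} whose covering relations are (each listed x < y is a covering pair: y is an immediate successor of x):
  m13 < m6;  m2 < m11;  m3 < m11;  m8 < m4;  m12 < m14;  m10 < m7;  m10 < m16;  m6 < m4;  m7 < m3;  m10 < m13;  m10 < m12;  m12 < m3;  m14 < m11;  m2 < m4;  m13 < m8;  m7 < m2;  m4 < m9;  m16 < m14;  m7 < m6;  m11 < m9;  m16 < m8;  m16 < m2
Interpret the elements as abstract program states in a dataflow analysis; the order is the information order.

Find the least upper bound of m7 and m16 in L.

Common upper bounds of {m7, m16}: m11, m2, m4, m9.
The least among these is m2.

m2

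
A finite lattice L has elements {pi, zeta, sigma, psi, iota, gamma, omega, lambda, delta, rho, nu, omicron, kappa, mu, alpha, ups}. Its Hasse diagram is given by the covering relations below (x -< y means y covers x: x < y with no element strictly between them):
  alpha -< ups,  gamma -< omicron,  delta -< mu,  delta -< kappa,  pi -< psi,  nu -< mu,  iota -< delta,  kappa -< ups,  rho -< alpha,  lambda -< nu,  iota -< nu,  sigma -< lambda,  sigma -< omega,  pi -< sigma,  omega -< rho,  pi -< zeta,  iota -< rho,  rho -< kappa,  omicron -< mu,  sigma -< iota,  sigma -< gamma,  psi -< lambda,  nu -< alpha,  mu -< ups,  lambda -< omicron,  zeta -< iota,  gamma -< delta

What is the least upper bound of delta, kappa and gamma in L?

kappa

Common upper bounds of {delta, kappa, gamma}: kappa, ups.
The least among these is kappa.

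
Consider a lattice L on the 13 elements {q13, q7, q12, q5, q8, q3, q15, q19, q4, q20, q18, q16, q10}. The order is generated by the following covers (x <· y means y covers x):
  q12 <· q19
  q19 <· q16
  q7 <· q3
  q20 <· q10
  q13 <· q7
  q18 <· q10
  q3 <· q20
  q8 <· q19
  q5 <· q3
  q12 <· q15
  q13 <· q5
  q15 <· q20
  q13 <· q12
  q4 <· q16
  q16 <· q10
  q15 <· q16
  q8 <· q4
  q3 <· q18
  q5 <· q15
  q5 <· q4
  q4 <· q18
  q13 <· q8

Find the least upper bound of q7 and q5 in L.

Common upper bounds of {q7, q5}: q10, q18, q20, q3.
The least among these is q3.

q3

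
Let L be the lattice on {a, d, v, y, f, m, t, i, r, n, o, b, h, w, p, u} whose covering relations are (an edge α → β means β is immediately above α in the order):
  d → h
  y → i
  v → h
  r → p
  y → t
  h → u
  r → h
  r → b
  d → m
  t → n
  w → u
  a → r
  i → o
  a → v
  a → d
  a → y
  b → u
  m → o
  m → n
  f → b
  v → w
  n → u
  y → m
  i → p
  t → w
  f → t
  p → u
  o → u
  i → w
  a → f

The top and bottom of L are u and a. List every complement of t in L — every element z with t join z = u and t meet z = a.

h, r

Need z with t ∨ z = u and t ∧ z = a.
Checking each element gives: h, r.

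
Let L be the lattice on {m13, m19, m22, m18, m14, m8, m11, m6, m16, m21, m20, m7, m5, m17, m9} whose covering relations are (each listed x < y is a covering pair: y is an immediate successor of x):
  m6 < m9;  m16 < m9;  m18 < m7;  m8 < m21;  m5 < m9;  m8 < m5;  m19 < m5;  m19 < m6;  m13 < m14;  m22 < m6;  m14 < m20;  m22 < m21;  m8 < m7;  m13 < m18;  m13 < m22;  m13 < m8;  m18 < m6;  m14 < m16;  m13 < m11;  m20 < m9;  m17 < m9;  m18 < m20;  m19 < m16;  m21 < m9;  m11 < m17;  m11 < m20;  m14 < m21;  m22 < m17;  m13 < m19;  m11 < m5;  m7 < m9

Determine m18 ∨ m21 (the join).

Common upper bounds of {m18, m21}: m9.
The least among these is m9.

m9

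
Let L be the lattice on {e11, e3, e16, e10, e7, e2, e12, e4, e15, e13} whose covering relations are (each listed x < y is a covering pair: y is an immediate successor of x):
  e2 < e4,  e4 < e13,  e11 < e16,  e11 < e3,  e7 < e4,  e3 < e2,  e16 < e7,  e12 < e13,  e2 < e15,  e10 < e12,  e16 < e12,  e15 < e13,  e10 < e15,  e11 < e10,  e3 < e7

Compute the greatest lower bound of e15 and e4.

e2

Common lower bounds of {e15, e4}: e11, e2, e3.
The greatest among these is e2.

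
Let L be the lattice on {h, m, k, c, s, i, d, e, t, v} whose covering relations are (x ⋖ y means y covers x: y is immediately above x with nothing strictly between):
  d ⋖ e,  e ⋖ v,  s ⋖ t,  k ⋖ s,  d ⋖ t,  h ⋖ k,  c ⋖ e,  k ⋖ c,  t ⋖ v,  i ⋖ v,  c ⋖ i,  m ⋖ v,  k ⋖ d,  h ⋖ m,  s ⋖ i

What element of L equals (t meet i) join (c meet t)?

t ∧ i = s
c ∧ t = k
s ∨ k = s

s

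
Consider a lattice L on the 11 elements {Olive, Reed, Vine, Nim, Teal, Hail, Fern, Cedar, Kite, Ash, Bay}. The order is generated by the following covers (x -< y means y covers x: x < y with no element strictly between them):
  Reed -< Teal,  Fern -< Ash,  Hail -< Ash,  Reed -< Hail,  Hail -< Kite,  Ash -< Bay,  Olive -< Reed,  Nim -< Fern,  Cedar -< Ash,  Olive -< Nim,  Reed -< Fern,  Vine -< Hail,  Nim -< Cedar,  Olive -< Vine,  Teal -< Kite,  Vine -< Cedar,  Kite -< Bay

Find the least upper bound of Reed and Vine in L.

Common upper bounds of {Reed, Vine}: Ash, Bay, Hail, Kite.
The least among these is Hail.

Hail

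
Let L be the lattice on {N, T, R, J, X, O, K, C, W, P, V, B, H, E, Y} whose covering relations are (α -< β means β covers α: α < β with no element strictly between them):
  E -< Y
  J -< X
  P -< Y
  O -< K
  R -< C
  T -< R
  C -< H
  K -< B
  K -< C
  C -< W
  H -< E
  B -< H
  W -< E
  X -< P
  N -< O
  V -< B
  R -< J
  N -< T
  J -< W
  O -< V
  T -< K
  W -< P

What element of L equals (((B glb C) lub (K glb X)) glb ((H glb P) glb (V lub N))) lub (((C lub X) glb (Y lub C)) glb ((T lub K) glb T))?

K

B ∧ C = K
K ∧ X = T
K ∨ T = K
H ∧ P = C
V ∨ N = V
C ∧ V = O
K ∧ O = O
C ∨ X = P
Y ∨ C = Y
P ∧ Y = P
T ∨ K = K
K ∧ T = T
P ∧ T = T
O ∨ T = K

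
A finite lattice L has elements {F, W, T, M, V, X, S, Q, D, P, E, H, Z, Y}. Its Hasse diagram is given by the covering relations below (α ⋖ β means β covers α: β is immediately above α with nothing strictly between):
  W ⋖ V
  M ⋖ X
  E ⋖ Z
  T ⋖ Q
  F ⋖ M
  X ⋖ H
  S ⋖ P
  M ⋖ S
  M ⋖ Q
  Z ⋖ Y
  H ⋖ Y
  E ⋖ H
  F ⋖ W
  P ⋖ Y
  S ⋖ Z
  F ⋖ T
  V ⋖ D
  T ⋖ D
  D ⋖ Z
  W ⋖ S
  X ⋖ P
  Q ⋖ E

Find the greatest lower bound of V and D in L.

V

Common lower bounds of {V, D}: F, V, W.
The greatest among these is V.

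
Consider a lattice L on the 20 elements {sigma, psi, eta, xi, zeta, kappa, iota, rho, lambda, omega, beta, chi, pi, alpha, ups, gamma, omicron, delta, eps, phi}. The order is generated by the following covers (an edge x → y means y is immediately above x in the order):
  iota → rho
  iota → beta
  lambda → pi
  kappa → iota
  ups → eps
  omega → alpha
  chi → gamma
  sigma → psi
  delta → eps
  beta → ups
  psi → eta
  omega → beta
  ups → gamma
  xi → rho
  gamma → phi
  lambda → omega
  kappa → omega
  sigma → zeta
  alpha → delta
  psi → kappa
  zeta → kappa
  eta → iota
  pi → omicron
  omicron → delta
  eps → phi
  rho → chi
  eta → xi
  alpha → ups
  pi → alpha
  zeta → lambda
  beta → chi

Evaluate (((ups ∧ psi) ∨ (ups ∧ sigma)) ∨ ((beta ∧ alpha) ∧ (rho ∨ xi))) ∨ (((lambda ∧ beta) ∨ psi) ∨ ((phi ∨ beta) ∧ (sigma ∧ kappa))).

ups ∧ psi = psi
ups ∧ sigma = sigma
psi ∨ sigma = psi
beta ∧ alpha = omega
rho ∨ xi = rho
omega ∧ rho = kappa
psi ∨ kappa = kappa
lambda ∧ beta = lambda
lambda ∨ psi = omega
phi ∨ beta = phi
sigma ∧ kappa = sigma
phi ∧ sigma = sigma
omega ∨ sigma = omega
kappa ∨ omega = omega

omega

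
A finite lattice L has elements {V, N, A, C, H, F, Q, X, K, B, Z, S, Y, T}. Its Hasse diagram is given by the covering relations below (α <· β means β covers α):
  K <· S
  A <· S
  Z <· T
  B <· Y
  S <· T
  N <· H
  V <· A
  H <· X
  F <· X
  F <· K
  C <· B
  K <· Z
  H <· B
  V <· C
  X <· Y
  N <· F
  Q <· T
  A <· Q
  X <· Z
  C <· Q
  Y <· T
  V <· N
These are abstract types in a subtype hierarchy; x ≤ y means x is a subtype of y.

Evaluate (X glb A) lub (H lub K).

X ∧ A = V
H ∨ K = Z
V ∨ Z = Z

Z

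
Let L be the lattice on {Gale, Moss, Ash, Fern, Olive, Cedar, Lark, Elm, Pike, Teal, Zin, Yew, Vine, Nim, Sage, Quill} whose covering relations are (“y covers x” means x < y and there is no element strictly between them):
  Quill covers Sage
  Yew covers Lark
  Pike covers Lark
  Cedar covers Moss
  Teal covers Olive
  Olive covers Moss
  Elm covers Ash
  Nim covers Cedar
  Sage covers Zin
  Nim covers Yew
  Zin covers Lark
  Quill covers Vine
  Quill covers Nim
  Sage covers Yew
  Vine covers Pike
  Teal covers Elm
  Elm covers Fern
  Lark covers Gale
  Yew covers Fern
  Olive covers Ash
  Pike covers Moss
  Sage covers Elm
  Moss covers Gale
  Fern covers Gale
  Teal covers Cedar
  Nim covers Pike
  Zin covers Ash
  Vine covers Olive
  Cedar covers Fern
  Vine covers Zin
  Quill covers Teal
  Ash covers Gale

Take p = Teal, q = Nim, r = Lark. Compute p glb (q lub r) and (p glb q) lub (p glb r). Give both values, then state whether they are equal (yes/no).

Cedar; Cedar; yes

q lub r = Nim, so p glb (q lub r) = Teal glb Nim = Cedar.
p glb q = Cedar and p glb r = Gale, so (p glb q) lub (p glb r) = Cedar lub Gale = Cedar.
Equal: yes.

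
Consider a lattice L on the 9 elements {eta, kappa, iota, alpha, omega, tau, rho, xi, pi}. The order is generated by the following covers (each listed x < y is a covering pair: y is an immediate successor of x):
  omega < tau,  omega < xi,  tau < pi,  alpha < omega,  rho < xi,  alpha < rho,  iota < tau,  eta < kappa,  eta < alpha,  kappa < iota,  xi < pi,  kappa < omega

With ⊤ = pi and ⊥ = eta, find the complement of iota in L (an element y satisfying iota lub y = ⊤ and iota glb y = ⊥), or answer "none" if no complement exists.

rho

Need y with iota ∨ y = pi and iota ∧ y = eta.
Checking each element gives: rho.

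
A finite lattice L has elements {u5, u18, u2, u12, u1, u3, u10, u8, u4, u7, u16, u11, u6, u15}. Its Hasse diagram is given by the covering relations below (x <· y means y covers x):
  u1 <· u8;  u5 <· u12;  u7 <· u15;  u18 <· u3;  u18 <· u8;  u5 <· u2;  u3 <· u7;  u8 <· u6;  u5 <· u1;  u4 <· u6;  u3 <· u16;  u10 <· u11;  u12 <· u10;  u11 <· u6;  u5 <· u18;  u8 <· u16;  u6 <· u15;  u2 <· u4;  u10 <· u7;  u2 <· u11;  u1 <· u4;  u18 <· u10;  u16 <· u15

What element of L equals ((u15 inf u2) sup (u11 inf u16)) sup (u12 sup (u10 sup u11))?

u11

u15 ∧ u2 = u2
u11 ∧ u16 = u18
u2 ∨ u18 = u11
u10 ∨ u11 = u11
u12 ∨ u11 = u11
u11 ∨ u11 = u11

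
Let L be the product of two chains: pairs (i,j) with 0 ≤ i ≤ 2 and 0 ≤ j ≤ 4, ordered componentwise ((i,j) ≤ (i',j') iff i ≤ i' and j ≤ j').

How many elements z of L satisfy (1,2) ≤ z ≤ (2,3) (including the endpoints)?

4

The interval [(1,2), (2,3)] = {(1,2), (1,3), (2,2), (2,3)}, which has 4 elements.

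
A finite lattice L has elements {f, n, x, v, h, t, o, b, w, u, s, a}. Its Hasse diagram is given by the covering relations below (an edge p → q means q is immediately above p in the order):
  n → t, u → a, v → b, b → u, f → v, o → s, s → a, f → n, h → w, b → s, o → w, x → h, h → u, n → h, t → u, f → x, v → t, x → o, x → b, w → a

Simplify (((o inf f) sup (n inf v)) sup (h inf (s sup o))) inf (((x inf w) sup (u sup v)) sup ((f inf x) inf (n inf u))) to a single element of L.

o ∧ f = f
n ∧ v = f
f ∨ f = f
s ∨ o = s
h ∧ s = x
f ∨ x = x
x ∧ w = x
u ∨ v = u
x ∨ u = u
f ∧ x = f
n ∧ u = n
f ∧ n = f
u ∨ f = u
x ∧ u = x

x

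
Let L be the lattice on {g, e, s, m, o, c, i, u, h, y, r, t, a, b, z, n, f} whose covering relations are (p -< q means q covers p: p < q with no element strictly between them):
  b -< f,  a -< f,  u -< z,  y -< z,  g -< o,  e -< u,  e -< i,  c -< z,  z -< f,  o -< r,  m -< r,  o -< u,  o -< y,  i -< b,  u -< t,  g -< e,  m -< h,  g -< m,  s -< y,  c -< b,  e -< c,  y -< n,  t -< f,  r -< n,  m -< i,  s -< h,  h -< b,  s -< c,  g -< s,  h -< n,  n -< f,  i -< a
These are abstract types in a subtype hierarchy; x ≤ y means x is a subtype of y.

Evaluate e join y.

e ∨ y = z

z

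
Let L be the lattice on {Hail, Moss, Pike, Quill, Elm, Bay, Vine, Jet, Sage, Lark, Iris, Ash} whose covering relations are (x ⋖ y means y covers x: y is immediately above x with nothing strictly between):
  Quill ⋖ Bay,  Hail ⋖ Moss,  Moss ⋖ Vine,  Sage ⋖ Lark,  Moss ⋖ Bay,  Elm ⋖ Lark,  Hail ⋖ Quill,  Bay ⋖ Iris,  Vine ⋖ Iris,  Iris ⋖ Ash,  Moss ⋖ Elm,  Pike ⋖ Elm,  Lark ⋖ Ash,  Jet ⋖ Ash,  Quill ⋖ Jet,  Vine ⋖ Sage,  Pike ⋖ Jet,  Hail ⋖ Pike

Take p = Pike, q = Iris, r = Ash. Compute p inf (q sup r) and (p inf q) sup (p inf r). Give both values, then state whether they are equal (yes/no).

Pike; Pike; yes

q sup r = Ash, so p inf (q sup r) = Pike inf Ash = Pike.
p inf q = Hail and p inf r = Pike, so (p inf q) sup (p inf r) = Hail sup Pike = Pike.
Equal: yes.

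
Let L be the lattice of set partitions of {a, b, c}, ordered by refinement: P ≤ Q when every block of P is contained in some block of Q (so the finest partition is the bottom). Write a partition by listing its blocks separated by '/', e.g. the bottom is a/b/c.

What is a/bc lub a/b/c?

Common upper bounds of {a/bc, a/b/c}: a/bc, abc.
The least among these is a/bc.

a/bc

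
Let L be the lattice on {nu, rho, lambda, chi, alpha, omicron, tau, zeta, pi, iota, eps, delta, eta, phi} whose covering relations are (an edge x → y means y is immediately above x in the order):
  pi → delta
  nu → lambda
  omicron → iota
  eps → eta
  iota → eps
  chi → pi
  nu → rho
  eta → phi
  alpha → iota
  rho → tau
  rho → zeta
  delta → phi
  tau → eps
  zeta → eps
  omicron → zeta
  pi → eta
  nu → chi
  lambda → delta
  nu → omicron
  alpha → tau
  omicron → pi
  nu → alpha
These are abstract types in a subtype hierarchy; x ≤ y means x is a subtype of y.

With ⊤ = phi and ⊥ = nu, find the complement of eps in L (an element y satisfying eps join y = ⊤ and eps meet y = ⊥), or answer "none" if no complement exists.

Need y with eps ∨ y = phi and eps ∧ y = nu.
Checking each element gives: lambda.

lambda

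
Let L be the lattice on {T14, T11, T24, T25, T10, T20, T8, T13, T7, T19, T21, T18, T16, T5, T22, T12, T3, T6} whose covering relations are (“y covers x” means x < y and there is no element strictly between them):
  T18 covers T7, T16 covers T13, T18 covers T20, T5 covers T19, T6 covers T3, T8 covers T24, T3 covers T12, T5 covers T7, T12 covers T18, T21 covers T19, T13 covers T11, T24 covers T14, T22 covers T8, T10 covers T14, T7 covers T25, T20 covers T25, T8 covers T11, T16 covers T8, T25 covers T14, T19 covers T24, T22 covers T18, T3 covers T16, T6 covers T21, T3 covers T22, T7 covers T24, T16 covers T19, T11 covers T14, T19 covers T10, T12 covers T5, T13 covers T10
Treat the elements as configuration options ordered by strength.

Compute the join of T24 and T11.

Common upper bounds of {T24, T11}: T16, T22, T3, T6, T8.
The least among these is T8.

T8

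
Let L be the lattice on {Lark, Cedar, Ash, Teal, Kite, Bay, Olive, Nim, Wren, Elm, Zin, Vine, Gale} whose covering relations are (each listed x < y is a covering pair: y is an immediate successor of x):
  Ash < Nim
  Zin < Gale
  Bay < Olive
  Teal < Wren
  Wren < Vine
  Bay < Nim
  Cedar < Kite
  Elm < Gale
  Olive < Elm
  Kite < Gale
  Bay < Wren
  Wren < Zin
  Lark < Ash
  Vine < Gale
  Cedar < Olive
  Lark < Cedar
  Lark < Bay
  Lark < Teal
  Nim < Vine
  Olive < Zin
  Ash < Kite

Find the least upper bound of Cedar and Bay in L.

Olive

Common upper bounds of {Cedar, Bay}: Elm, Gale, Olive, Zin.
The least among these is Olive.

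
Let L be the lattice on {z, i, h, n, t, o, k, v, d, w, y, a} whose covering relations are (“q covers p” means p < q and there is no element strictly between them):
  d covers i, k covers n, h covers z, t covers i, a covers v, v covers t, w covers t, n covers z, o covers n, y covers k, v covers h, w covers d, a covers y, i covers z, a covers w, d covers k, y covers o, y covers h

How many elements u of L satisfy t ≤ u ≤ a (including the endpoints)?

4

The interval [t, a] = {a, t, v, w}, which has 4 elements.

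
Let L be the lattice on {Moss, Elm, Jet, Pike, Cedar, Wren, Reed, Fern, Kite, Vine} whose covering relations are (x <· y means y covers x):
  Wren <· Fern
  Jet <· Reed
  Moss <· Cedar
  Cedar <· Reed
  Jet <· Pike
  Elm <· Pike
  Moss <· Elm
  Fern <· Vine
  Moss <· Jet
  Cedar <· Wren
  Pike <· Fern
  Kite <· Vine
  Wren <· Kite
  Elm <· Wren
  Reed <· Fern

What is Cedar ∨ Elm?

Wren

Common upper bounds of {Cedar, Elm}: Fern, Kite, Vine, Wren.
The least among these is Wren.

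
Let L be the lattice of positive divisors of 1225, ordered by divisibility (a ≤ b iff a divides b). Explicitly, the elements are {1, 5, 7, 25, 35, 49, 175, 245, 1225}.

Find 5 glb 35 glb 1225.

5

Common lower bounds of {5, 35, 1225}: 1, 5.
The greatest among these is 5.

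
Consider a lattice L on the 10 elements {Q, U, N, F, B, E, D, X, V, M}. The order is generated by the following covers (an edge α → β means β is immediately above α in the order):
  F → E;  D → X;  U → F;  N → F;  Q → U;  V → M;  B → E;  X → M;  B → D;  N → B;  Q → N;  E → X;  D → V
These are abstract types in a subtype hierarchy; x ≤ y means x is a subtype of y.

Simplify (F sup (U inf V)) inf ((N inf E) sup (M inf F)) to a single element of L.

F

U ∧ V = Q
F ∨ Q = F
N ∧ E = N
M ∧ F = F
N ∨ F = F
F ∧ F = F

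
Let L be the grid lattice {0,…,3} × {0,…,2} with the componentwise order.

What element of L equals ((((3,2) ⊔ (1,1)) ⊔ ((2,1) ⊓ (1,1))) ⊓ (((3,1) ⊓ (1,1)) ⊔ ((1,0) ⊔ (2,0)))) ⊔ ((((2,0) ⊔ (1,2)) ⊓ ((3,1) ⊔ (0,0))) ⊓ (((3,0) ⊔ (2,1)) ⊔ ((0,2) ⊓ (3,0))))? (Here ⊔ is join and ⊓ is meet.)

(3,2) ∨ (1,1) = (3,2)
(2,1) ∧ (1,1) = (1,1)
(3,2) ∨ (1,1) = (3,2)
(3,1) ∧ (1,1) = (1,1)
(1,0) ∨ (2,0) = (2,0)
(1,1) ∨ (2,0) = (2,1)
(3,2) ∧ (2,1) = (2,1)
(2,0) ∨ (1,2) = (2,2)
(3,1) ∨ (0,0) = (3,1)
(2,2) ∧ (3,1) = (2,1)
(3,0) ∨ (2,1) = (3,1)
(0,2) ∧ (3,0) = (0,0)
(3,1) ∨ (0,0) = (3,1)
(2,1) ∧ (3,1) = (2,1)
(2,1) ∨ (2,1) = (2,1)

(2,1)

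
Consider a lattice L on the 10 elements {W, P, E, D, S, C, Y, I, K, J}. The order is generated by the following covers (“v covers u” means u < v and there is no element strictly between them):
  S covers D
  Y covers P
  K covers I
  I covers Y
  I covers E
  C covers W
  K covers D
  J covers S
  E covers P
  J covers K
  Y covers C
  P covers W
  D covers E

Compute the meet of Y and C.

C

Common lower bounds of {Y, C}: C, W.
The greatest among these is C.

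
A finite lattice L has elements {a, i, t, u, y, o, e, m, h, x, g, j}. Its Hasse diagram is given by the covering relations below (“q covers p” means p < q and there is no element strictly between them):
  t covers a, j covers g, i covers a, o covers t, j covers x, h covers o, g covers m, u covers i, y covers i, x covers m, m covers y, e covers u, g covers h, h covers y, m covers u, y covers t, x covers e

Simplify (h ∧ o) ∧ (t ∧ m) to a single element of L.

h ∧ o = o
t ∧ m = t
o ∧ t = t

t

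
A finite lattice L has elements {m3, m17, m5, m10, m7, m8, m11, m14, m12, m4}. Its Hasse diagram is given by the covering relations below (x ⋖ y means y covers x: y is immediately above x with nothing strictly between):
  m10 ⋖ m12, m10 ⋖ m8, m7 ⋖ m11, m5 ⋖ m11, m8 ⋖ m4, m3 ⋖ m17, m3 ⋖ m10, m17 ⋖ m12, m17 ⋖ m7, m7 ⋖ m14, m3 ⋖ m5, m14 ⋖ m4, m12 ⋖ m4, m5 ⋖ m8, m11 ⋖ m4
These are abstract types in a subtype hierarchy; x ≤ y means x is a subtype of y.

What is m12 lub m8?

m4

Common upper bounds of {m12, m8}: m4.
The least among these is m4.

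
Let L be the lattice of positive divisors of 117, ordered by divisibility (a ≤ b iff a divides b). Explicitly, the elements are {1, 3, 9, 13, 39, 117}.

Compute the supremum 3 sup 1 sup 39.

39

Common upper bounds of {3, 1, 39}: 117, 39.
The least among these is 39.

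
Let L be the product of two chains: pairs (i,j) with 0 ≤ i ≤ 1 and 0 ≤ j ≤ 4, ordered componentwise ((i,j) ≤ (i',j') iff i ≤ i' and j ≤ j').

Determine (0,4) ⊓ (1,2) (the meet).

(0,2)

In a product of chains, the meet is componentwise min, giving (0,2).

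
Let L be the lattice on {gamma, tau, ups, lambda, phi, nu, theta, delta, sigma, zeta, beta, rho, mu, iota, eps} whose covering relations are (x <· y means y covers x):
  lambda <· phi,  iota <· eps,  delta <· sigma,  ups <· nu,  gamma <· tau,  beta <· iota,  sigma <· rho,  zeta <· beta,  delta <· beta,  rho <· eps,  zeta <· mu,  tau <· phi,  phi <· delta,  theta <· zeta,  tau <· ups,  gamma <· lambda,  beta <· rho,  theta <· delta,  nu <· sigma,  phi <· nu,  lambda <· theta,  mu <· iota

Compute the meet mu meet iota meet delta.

theta

Common lower bounds of {mu, iota, delta}: gamma, lambda, theta.
The greatest among these is theta.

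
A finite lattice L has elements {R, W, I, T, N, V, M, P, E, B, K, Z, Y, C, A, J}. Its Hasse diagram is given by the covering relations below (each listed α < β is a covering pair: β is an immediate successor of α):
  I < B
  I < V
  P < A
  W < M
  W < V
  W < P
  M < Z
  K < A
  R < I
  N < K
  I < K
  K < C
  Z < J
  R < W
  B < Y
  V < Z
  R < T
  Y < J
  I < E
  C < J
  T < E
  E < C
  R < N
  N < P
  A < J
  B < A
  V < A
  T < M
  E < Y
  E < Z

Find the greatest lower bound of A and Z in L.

Common lower bounds of {A, Z}: I, R, V, W.
The greatest among these is V.

V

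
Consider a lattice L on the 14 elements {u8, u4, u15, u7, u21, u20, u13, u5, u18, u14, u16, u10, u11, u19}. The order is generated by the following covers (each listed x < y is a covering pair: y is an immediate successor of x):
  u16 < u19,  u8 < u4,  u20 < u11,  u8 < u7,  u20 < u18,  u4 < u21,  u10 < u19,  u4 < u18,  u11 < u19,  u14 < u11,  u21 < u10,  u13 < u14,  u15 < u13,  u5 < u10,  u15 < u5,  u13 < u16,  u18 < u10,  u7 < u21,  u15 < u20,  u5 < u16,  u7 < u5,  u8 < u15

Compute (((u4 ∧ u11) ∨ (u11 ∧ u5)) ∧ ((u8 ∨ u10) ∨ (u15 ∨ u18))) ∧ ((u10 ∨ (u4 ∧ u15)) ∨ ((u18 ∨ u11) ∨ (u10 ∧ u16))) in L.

u4 ∧ u11 = u8
u11 ∧ u5 = u15
u8 ∨ u15 = u15
u8 ∨ u10 = u10
u15 ∨ u18 = u18
u10 ∨ u18 = u10
u15 ∧ u10 = u15
u4 ∧ u15 = u8
u10 ∨ u8 = u10
u18 ∨ u11 = u19
u10 ∧ u16 = u5
u19 ∨ u5 = u19
u10 ∨ u19 = u19
u15 ∧ u19 = u15

u15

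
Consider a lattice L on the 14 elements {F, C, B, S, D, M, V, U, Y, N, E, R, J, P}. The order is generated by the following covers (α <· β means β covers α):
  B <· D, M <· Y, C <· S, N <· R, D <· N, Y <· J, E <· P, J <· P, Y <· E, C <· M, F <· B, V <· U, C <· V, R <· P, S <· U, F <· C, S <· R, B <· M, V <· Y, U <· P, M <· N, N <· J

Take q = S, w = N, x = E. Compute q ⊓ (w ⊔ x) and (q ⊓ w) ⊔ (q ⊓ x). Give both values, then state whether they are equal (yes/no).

S; C; no

w ⊔ x = P, so q ⊓ (w ⊔ x) = S ⊓ P = S.
q ⊓ w = C and q ⊓ x = C, so (q ⊓ w) ⊔ (q ⊓ x) = C ⊔ C = C.
Equal: no.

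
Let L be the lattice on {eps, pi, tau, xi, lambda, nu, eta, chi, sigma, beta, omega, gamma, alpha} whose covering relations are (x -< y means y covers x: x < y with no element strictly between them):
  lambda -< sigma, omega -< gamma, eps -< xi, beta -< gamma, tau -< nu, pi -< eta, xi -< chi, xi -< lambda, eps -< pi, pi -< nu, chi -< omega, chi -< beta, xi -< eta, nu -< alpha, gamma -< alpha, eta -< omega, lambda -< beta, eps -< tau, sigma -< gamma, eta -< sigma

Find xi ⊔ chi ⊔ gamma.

Common upper bounds of {xi, chi, gamma}: alpha, gamma.
The least among these is gamma.

gamma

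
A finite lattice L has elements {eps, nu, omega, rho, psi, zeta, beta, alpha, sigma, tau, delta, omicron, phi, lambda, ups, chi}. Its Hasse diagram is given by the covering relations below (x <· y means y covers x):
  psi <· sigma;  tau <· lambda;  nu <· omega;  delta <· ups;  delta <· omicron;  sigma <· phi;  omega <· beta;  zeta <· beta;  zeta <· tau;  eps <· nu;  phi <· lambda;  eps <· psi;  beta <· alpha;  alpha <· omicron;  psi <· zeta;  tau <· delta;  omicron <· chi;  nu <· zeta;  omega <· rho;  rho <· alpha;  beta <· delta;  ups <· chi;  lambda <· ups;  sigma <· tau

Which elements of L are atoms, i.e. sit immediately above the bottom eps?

nu, psi

The atoms are exactly the elements that cover eps: nu, psi.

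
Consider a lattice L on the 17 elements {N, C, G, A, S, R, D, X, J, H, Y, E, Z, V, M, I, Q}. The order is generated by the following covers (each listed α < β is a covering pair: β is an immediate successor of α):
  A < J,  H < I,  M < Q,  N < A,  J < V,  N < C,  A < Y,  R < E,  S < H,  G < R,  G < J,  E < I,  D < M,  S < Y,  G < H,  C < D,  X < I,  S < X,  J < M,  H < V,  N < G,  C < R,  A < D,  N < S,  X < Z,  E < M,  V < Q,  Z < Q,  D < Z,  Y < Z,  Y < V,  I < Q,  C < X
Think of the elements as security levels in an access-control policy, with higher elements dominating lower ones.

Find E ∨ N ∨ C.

Common upper bounds of {E, N, C}: E, I, M, Q.
The least among these is E.

E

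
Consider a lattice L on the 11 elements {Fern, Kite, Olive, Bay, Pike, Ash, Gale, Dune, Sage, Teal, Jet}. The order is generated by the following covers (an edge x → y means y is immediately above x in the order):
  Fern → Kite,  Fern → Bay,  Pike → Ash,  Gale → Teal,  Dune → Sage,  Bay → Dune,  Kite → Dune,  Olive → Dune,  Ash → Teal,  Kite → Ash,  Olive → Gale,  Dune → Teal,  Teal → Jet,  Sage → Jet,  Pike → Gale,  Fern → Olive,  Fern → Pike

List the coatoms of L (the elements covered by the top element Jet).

The coatoms are exactly the elements covered by Jet: Sage, Teal.

Sage, Teal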